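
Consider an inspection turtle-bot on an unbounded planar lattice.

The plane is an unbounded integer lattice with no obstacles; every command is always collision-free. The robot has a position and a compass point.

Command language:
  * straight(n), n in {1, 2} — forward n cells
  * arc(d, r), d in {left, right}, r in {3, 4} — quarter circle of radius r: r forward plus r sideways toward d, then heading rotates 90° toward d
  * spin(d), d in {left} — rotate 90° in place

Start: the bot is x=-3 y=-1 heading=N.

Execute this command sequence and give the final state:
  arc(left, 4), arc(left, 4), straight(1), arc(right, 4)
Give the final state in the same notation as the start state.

initial: x=-3 y=-1 heading=N
[1] after arc(left, 4): x=-7 y=3 heading=W
[2] after arc(left, 4): x=-11 y=-1 heading=S
[3] after straight(1): x=-11 y=-2 heading=S
[4] after arc(right, 4): x=-15 y=-6 heading=W

x=-15 y=-6 heading=W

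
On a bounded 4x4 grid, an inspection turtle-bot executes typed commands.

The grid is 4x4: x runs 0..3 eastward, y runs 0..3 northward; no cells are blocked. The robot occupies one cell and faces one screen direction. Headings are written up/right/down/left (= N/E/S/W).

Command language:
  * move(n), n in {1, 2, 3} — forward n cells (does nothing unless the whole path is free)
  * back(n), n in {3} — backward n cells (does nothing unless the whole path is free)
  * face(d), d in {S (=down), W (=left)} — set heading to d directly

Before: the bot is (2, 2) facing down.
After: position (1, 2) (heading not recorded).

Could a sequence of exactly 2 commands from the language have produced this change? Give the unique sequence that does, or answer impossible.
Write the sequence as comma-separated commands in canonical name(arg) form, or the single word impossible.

face(W), move(1)

key: order matters: swapping face(W) and move(1) lands elsewhere
begin: (2, 2) facing down
1. face(W) → (2, 2) facing left
2. move(1) → (1, 2) facing left
no rival 2-sequence matches.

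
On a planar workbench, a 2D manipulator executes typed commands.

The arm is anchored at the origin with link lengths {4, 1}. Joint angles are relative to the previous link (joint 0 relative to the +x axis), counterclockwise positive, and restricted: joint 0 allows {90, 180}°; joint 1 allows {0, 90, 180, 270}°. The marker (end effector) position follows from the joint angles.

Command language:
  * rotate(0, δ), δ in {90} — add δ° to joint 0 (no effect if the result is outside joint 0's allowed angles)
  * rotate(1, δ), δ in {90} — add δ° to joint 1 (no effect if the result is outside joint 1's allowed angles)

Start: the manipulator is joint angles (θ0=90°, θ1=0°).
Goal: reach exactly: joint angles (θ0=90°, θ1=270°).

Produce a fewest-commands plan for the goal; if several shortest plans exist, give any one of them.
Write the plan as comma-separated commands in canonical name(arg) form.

t0: joint angles (θ0=90°, θ1=0°)
step 1 (rotate(1, 90)): joint angles (θ0=90°, θ1=90°)
step 2 (rotate(1, 90)): joint angles (θ0=90°, θ1=180°)
step 3 (rotate(1, 90)): joint angles (θ0=90°, θ1=270°)
shorter routes all fall short; 3 is best.

rotate(1, 90), rotate(1, 90), rotate(1, 90)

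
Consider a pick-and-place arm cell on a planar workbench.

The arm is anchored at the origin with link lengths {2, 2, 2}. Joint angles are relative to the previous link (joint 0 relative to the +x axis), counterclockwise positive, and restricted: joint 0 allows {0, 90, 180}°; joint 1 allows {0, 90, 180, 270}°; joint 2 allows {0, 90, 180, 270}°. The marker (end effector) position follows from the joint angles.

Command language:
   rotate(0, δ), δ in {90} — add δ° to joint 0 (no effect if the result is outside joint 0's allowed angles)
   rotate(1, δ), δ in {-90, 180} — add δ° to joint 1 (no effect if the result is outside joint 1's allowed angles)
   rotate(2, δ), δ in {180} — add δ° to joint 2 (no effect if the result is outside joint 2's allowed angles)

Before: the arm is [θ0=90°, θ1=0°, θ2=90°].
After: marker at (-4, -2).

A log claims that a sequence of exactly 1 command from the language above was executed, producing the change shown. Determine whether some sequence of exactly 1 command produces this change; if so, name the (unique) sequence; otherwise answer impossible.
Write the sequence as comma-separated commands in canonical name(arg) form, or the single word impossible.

rotate(0, 90)

begin: [θ0=90°, θ1=0°, θ2=90°]
step 1 (rotate(0, 90)): [θ0=180°, θ1=0°, θ2=90°]
all 4 alternatives checked — unique.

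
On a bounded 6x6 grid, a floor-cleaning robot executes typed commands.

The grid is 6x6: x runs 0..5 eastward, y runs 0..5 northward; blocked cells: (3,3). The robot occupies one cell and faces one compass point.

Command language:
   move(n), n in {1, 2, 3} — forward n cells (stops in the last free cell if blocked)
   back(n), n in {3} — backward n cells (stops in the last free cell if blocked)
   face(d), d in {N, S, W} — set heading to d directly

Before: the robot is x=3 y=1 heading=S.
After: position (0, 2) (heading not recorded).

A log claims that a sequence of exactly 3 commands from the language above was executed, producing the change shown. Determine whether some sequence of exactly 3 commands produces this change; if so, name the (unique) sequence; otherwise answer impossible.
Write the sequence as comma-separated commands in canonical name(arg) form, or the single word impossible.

back(3), face(W), move(3)

key: back(3) is stopped early by the blocked cell at (3,3)
begin: x=3 y=1 heading=S
[1] after back(3): x=3 y=2 heading=S
[2] after face(W): x=3 y=2 heading=W
[3] after move(3): x=0 y=2 heading=W
all 343 alternatives checked — unique.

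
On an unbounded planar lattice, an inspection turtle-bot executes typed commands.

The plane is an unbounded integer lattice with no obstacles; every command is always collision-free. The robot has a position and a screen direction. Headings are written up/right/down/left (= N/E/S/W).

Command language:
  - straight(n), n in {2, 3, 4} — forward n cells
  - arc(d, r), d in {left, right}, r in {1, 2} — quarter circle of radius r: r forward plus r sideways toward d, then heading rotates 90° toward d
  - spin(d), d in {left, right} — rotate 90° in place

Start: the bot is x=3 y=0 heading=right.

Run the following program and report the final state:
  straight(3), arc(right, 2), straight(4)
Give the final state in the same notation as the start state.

x=8 y=-6 heading=down

start: x=3 y=0 heading=right
1. straight(3) → x=6 y=0 heading=right
2. arc(right, 2) → x=8 y=-2 heading=down
3. straight(4) → x=8 y=-6 heading=down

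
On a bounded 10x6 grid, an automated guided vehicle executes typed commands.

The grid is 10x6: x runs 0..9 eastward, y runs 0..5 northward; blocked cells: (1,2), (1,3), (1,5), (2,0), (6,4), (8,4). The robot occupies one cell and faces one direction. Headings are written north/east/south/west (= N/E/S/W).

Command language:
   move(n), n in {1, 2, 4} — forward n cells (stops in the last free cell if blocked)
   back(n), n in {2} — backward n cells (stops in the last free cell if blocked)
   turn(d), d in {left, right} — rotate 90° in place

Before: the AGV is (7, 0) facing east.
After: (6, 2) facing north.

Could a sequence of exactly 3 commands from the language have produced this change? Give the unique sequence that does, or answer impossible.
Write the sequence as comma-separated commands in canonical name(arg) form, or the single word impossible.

all 216 sequences checked — none match.

impossible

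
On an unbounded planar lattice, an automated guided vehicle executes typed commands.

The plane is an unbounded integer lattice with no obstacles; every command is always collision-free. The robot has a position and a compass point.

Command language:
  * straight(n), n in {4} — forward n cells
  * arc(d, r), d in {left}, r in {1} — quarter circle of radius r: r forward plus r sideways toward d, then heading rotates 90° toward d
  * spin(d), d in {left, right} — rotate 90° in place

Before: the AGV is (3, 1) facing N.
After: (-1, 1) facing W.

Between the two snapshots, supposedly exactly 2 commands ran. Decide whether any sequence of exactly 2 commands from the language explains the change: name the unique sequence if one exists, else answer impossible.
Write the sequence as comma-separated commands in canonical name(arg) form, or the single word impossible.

spin(left), straight(4)

key: order matters: swapping spin(left) and straight(4) lands elsewhere
from: (3, 1) facing N
step 1 (spin(left)): (3, 1) facing W
step 2 (straight(4)): (-1, 1) facing W
uniquely the one of 16 2-step routes that fits.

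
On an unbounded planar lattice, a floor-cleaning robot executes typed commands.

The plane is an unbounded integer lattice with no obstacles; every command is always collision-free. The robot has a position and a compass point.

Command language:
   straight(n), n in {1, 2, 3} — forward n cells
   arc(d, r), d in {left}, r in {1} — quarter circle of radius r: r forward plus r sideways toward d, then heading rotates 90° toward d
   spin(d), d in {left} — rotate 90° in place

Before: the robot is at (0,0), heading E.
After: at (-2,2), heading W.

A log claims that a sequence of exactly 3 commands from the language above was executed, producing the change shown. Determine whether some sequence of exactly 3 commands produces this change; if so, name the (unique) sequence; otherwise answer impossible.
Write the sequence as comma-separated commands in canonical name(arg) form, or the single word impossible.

key: cell and facing (now W) both changed — the 3 commands mix motion and turning
start: at (0,0), heading E
1. arc(left, 1) → at (1,1), heading N
2. arc(left, 1) → at (0,2), heading W
3. straight(2) → at (-2,2), heading W
all 125 alternatives checked — unique.

arc(left, 1), arc(left, 1), straight(2)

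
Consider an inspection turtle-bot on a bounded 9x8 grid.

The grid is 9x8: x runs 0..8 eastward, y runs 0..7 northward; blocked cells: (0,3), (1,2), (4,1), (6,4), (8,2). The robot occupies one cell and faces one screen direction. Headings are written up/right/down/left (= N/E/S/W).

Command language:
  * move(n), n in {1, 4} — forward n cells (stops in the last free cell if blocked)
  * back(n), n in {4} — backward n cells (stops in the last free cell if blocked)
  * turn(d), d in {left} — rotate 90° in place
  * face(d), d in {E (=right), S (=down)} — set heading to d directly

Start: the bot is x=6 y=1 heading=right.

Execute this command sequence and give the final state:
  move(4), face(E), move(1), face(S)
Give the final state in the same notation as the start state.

initial: x=6 y=1 heading=right
step 1 (move(4)): x=8 y=1 heading=right
step 2 (face(E)): x=8 y=1 heading=right
step 3 (move(1)): x=8 y=1 heading=right
step 4 (face(S)): x=8 y=1 heading=down

x=8 y=1 heading=down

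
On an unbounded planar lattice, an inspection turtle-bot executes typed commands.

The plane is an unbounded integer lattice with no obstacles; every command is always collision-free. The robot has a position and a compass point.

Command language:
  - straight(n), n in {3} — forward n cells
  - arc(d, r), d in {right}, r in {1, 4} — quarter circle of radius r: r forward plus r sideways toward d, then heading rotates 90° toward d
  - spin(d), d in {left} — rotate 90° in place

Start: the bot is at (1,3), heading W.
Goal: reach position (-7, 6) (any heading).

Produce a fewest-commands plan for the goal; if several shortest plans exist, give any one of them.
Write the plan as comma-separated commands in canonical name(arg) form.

spin(left), arc(right, 1), straight(3), arc(right, 4)

start: at (1,3), heading W
step 1 (spin(left)): at (1,3), heading S
step 2 (arc(right, 1)): at (0,2), heading W
step 3 (straight(3)): at (-3,2), heading W
step 4 (arc(right, 4)): at (-7,6), heading N
no 3-step plan works, so 4 is optimal.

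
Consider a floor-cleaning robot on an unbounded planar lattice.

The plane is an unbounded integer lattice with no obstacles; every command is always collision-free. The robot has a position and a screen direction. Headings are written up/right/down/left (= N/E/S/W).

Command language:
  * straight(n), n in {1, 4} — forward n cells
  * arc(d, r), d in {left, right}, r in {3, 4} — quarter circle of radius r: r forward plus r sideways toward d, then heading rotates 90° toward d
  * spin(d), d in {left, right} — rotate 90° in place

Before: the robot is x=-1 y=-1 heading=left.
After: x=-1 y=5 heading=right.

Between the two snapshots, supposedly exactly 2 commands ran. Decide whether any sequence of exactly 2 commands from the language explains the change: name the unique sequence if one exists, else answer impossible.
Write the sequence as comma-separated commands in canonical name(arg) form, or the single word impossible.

key: position moved to (-1,5) AND the heading swung to E — translation plus rotation needed
t0: x=-1 y=-1 heading=left
[1] after arc(right, 3): x=-4 y=2 heading=up
[2] after arc(right, 3): x=-1 y=5 heading=right
no rival 2-sequence matches.

arc(right, 3), arc(right, 3)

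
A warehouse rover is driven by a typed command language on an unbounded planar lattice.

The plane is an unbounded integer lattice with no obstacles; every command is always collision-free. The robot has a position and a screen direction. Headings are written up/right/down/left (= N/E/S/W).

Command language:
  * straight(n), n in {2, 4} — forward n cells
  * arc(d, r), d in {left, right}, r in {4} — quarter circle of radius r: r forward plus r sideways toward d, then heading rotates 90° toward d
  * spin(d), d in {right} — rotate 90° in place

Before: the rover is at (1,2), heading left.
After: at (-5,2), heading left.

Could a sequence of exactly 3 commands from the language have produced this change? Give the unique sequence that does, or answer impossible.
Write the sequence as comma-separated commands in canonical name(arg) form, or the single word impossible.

straight(2), straight(2), straight(2)

key: still facing W at the end — nothing in the sequence rotates
from: at (1,2), heading left
[1] after straight(2): at (-1,2), heading left
[2] after straight(2): at (-3,2), heading left
[3] after straight(2): at (-5,2), heading left
all 125 alternatives checked — unique.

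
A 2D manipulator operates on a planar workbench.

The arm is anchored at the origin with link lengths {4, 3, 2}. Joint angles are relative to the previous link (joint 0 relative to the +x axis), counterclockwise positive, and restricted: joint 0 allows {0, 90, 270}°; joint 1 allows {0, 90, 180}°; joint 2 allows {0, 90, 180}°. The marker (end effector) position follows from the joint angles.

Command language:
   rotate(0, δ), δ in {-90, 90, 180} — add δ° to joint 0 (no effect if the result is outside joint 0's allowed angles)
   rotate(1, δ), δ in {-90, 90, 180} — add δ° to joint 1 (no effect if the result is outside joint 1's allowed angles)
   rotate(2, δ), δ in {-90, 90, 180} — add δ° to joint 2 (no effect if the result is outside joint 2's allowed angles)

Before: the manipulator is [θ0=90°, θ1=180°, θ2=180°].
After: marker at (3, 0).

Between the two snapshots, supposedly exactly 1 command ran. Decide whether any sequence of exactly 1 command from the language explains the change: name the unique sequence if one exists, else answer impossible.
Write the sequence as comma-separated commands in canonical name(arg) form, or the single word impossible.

t0: [θ0=90°, θ1=180°, θ2=180°]
[1] after rotate(0, -90): [θ0=0°, θ1=180°, θ2=180°]
no other 1-command option fits: unique.

rotate(0, -90)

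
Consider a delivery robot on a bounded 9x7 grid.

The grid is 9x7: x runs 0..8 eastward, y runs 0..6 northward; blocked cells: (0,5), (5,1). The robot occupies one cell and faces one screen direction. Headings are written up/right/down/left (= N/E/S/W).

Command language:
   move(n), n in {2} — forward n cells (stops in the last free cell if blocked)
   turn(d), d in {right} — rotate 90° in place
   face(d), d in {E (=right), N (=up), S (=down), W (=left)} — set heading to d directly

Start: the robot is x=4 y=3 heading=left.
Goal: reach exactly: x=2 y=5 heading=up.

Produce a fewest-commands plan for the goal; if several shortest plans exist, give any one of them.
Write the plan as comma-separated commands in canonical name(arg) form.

initial: x=4 y=3 heading=left
[1] after move(2): x=2 y=3 heading=left
[2] after face(N): x=2 y=3 heading=up
[3] after move(2): x=2 y=5 heading=up
no 2-step plan works, so 3 is optimal.

move(2), face(N), move(2)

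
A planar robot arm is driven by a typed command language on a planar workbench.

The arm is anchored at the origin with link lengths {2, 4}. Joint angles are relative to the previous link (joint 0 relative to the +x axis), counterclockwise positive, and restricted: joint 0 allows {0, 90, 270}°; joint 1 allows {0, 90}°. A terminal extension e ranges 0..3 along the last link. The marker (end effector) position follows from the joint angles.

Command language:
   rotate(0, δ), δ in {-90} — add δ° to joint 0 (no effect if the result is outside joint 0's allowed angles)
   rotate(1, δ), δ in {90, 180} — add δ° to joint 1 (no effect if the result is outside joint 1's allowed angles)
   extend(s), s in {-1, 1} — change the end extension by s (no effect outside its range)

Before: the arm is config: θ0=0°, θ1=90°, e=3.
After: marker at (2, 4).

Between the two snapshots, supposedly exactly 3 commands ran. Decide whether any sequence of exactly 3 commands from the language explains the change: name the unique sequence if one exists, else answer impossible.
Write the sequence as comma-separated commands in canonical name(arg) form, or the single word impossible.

extend(-1), extend(-1), extend(-1)

initial: config: θ0=0°, θ1=90°, e=3
step 1 (extend(-1)): config: θ0=0°, θ1=90°, e=2
step 2 (extend(-1)): config: θ0=0°, θ1=90°, e=1
step 3 (extend(-1)): config: θ0=0°, θ1=90°, e=0
uniquely the one of 125 3-step routes that fits.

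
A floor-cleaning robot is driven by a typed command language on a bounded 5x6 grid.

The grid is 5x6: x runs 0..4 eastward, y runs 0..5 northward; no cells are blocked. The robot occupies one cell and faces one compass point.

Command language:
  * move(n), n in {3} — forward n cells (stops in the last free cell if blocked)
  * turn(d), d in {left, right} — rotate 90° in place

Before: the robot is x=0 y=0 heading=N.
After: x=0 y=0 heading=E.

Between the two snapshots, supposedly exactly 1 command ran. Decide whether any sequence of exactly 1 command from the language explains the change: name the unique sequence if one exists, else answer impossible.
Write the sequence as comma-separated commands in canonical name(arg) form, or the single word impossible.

turn(right)

key: parked at (0,0) the whole time — nothing moves the robot
from: x=0 y=0 heading=N
1. turn(right) → x=0 y=0 heading=E
all 3 alternatives checked — unique.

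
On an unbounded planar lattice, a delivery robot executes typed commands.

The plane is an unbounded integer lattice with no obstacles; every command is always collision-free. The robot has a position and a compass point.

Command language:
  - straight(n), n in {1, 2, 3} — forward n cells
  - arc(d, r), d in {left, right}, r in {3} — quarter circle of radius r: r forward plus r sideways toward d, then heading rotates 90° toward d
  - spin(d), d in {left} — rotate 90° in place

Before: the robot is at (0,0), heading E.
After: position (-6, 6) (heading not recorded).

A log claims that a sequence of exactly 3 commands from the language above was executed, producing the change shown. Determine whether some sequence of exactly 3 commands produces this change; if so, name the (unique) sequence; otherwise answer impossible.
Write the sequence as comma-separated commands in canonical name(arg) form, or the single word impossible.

spin(left), arc(left, 3), arc(right, 3)

key: running arc(right, 3) before spin(left) would end elsewhere — order is forced
from: at (0,0), heading E
[1] after spin(left): at (0,0), heading N
[2] after arc(left, 3): at (-3,3), heading W
[3] after arc(right, 3): at (-6,6), heading N
no rival 3-sequence matches.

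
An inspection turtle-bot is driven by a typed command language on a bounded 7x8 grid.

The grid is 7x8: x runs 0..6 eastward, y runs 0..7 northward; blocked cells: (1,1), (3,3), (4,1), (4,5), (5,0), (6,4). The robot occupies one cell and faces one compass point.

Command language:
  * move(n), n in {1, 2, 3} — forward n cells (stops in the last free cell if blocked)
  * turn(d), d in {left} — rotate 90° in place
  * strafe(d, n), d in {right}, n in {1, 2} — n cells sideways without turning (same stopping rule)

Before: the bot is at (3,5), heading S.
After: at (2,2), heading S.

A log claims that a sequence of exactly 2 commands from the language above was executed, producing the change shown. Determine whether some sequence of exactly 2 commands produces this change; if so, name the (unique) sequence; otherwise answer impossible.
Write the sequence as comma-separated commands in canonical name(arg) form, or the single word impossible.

strafe(right, 1), move(3)

key: heading stays S — no command in the sequence turns
initial: at (3,5), heading S
step 1 (strafe(right, 1)): at (2,5), heading S
step 2 (move(3)): at (2,2), heading S
no rival 2-sequence matches.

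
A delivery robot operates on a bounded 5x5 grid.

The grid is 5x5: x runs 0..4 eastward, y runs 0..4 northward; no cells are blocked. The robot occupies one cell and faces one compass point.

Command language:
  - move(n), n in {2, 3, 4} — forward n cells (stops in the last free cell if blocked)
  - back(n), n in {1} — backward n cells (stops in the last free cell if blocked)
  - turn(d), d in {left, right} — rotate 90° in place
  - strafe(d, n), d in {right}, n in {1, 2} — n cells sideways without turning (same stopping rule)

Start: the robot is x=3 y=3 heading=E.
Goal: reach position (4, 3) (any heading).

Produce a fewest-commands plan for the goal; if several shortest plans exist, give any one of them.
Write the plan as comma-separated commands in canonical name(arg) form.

from: x=3 y=3 heading=E
[1] after move(3): x=4 y=3 heading=E
shorter routes all fall short; 1 is best.

move(3)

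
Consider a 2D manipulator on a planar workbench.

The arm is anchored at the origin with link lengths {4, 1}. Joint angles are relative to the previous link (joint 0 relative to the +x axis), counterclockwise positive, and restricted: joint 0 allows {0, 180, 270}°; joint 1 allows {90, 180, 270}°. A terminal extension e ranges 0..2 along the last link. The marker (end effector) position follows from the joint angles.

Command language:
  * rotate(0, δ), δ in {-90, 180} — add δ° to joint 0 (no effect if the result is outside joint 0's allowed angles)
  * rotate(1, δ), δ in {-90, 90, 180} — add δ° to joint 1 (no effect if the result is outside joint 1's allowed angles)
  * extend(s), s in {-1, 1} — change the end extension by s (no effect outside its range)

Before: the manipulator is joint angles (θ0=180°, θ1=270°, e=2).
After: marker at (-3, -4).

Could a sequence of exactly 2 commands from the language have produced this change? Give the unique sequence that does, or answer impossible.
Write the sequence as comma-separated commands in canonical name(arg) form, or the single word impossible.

key: running rotate(0, -90) before rotate(0, 180) would end elsewhere — order is forced
initial: joint angles (θ0=180°, θ1=270°, e=2)
[1] after rotate(0, 180): joint angles (θ0=0°, θ1=270°, e=2)
[2] after rotate(0, -90): joint angles (θ0=270°, θ1=270°, e=2)
no other 2-command option fits: unique.

rotate(0, 180), rotate(0, -90)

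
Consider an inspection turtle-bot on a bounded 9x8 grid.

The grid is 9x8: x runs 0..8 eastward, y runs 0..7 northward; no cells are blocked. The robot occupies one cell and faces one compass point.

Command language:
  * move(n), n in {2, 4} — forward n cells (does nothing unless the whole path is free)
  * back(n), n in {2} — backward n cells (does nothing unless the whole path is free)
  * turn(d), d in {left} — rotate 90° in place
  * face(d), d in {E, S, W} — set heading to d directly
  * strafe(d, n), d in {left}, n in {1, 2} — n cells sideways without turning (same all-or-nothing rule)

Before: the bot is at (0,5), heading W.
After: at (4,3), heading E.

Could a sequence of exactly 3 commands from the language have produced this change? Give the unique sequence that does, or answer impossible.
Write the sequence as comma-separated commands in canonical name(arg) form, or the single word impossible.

strafe(left, 2), face(E), move(4)

key: order matters: swapping strafe(left, 2) and move(4) lands elsewhere
t0: at (0,5), heading W
t=1 strafe(left, 2) ⇒ at (0,3), heading W
t=2 face(E) ⇒ at (0,3), heading E
t=3 move(4) ⇒ at (4,3), heading E
all 729 alternatives checked — unique.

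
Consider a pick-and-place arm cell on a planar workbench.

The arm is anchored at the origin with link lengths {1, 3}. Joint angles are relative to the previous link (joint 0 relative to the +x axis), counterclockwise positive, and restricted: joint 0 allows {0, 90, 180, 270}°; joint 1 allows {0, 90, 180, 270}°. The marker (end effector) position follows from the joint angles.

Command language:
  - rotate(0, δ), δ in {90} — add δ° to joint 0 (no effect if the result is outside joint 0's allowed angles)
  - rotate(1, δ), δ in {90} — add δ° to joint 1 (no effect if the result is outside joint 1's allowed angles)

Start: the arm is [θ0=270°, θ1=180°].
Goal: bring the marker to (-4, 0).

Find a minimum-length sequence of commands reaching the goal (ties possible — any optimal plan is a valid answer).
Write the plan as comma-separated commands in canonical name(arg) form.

rotate(0, 90), rotate(0, 90), rotate(0, 90), rotate(1, 90), rotate(1, 90)

t0: [θ0=270°, θ1=180°]
1. rotate(0, 90) → [θ0=0°, θ1=180°]
2. rotate(0, 90) → [θ0=90°, θ1=180°]
3. rotate(0, 90) → [θ0=180°, θ1=180°]
4. rotate(1, 90) → [θ0=180°, θ1=270°]
5. rotate(1, 90) → [θ0=180°, θ1=0°]
minimal: 5 command(s), checked below 5.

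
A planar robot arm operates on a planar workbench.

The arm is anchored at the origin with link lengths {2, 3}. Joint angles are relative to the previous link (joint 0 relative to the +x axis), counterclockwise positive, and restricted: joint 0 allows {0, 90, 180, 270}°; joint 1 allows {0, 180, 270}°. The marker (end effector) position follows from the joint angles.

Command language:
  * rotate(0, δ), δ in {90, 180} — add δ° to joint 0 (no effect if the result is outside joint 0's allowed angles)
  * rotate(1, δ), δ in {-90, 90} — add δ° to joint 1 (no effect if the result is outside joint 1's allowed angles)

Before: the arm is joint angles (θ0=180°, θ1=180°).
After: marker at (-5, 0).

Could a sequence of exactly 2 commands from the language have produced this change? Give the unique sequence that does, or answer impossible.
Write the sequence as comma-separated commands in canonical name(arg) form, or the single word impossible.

rotate(1, 90), rotate(1, 90)

from: joint angles (θ0=180°, θ1=180°)
[1] after rotate(1, 90): joint angles (θ0=180°, θ1=270°)
[2] after rotate(1, 90): joint angles (θ0=180°, θ1=0°)
no rival 2-sequence matches.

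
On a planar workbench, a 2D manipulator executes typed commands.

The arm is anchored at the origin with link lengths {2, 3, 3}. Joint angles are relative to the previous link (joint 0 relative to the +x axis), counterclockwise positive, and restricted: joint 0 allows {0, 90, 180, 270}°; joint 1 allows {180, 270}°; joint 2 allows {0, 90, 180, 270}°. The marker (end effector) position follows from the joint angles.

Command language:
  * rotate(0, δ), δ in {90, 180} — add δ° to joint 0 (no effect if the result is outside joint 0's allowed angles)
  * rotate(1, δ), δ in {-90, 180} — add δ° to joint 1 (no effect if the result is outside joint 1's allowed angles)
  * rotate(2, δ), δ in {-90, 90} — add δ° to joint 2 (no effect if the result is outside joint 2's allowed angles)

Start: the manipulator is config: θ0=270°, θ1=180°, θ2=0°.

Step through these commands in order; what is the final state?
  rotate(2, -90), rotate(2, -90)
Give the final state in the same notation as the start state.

config: θ0=270°, θ1=180°, θ2=180°

start: config: θ0=270°, θ1=180°, θ2=0°
[1] after rotate(2, -90): config: θ0=270°, θ1=180°, θ2=270°
[2] after rotate(2, -90): config: θ0=270°, θ1=180°, θ2=180°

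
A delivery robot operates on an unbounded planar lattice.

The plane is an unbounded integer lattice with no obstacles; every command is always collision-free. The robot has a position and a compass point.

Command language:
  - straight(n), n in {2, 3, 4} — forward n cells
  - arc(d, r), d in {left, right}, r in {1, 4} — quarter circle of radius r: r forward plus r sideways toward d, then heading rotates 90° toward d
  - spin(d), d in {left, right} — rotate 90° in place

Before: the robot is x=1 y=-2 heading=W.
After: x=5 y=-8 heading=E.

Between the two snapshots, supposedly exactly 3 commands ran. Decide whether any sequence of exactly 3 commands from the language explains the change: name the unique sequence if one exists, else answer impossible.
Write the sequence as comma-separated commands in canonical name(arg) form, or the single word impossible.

spin(left), straight(2), arc(left, 4)

key: cell and facing (now E) both changed — the 3 commands mix motion and turning
start: x=1 y=-2 heading=W
t=1 spin(left) ⇒ x=1 y=-2 heading=S
t=2 straight(2) ⇒ x=1 y=-4 heading=S
t=3 arc(left, 4) ⇒ x=5 y=-8 heading=E
uniquely the one of 729 3-step routes that fits.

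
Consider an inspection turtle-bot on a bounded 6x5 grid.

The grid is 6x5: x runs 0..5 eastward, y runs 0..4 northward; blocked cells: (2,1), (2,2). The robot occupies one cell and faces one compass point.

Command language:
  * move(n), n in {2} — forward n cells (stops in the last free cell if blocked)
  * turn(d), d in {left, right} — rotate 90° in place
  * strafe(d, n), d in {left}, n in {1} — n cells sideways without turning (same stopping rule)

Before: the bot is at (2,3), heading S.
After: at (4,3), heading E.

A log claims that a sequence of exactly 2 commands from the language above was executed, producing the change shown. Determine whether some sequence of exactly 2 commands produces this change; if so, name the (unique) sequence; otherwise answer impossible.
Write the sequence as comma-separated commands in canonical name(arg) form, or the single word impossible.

key: running move(2) before turn(left) would end elsewhere — order is forced
begin: at (2,3), heading S
step 1 (turn(left)): at (2,3), heading E
step 2 (move(2)): at (4,3), heading E
all 16 alternatives checked — unique.

turn(left), move(2)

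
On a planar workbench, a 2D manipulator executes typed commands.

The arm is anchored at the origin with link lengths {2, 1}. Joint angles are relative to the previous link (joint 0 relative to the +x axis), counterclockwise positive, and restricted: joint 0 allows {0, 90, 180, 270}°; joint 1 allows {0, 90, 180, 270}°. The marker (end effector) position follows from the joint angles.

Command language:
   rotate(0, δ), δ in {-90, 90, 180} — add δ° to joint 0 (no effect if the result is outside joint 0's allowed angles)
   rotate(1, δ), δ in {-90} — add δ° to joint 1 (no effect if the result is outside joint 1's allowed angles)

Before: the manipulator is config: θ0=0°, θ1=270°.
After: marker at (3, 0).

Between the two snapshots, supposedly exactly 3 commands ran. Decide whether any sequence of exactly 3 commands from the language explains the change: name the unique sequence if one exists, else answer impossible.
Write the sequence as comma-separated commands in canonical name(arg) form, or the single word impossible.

t0: config: θ0=0°, θ1=270°
1. rotate(1, -90) → config: θ0=0°, θ1=180°
2. rotate(1, -90) → config: θ0=0°, θ1=90°
3. rotate(1, -90) → config: θ0=0°, θ1=0°
uniquely the one of 64 3-step routes that fits.

rotate(1, -90), rotate(1, -90), rotate(1, -90)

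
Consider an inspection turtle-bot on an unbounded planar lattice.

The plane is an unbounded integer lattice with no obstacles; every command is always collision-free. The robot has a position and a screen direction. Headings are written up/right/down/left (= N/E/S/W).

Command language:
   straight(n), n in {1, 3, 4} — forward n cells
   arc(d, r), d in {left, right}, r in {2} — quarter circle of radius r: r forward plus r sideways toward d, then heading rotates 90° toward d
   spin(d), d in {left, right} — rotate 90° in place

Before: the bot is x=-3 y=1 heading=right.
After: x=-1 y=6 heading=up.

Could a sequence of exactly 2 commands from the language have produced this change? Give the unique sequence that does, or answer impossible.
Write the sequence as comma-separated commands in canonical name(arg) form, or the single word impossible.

arc(left, 2), straight(3)

key: cell and facing (now N) both changed — the 2 commands mix motion and turning
from: x=-3 y=1 heading=right
[1] after arc(left, 2): x=-1 y=3 heading=up
[2] after straight(3): x=-1 y=6 heading=up
all 49 alternatives checked — unique.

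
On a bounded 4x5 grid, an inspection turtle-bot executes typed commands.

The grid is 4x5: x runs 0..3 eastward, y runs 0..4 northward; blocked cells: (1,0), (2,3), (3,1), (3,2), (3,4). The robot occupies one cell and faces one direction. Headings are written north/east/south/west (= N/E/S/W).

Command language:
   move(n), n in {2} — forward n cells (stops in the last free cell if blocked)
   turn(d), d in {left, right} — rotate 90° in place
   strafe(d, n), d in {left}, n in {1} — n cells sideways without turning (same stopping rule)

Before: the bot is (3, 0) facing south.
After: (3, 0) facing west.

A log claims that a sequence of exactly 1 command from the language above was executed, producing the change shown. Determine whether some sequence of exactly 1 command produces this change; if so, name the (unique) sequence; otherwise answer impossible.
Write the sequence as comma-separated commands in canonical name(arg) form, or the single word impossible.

key: parked at (3,0) the whole time — nothing moves the robot
initial: (3, 0) facing south
t=1 turn(right) ⇒ (3, 0) facing west
uniquely the one of 4 1-step routes that fits.

turn(right)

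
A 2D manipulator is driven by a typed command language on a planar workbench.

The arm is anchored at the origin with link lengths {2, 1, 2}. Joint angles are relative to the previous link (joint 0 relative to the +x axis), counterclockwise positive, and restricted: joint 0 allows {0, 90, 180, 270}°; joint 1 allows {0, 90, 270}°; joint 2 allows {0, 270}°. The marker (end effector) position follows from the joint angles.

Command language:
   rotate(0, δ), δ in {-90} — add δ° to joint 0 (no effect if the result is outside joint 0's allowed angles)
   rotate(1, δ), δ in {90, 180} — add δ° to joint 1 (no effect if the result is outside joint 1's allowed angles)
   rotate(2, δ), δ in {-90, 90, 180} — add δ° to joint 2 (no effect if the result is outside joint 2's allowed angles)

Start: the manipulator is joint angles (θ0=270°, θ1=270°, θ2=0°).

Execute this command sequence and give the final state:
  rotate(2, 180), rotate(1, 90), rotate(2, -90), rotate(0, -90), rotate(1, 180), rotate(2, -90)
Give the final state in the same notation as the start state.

initial: joint angles (θ0=270°, θ1=270°, θ2=0°)
t=1 rotate(2, 180) ⇒ joint angles (θ0=270°, θ1=270°, θ2=0°)
t=2 rotate(1, 90) ⇒ joint angles (θ0=270°, θ1=0°, θ2=0°)
t=3 rotate(2, -90) ⇒ joint angles (θ0=270°, θ1=0°, θ2=270°)
t=4 rotate(0, -90) ⇒ joint angles (θ0=180°, θ1=0°, θ2=270°)
t=5 rotate(1, 180) ⇒ joint angles (θ0=180°, θ1=0°, θ2=270°)
t=6 rotate(2, -90) ⇒ joint angles (θ0=180°, θ1=0°, θ2=270°)

joint angles (θ0=180°, θ1=0°, θ2=270°)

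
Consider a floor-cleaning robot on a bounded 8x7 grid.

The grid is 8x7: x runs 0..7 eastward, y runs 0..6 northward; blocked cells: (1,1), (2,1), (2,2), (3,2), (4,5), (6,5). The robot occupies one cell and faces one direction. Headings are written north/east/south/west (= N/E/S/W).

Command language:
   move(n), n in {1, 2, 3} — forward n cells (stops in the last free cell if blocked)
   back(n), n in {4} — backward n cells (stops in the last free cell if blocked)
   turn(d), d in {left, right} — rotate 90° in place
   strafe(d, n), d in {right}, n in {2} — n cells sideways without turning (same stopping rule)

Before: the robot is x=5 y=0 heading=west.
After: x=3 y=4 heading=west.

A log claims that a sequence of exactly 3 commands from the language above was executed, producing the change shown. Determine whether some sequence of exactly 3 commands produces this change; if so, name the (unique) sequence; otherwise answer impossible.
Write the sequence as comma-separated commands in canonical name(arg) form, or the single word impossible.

key: running move(2) before strafe(right, 2) would end elsewhere — order is forced
begin: x=5 y=0 heading=west
t=1 strafe(right, 2) ⇒ x=5 y=2 heading=west
t=2 strafe(right, 2) ⇒ x=5 y=4 heading=west
t=3 move(2) ⇒ x=3 y=4 heading=west
no rival 3-sequence matches.

strafe(right, 2), strafe(right, 2), move(2)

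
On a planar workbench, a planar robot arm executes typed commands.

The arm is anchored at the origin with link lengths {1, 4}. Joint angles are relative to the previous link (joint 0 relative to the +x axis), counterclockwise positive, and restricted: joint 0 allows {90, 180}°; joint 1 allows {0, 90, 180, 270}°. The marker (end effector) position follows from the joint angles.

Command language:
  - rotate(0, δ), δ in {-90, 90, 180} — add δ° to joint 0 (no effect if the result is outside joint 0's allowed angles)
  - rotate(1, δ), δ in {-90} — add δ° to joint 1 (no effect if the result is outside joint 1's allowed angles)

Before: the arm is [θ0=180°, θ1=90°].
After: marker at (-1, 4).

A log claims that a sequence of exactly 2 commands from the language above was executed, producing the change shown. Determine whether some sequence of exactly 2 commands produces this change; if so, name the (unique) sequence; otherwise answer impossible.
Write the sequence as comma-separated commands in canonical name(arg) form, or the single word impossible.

rotate(1, -90), rotate(1, -90)

from: [θ0=180°, θ1=90°]
[1] after rotate(1, -90): [θ0=180°, θ1=0°]
[2] after rotate(1, -90): [θ0=180°, θ1=270°]
no rival 2-sequence matches.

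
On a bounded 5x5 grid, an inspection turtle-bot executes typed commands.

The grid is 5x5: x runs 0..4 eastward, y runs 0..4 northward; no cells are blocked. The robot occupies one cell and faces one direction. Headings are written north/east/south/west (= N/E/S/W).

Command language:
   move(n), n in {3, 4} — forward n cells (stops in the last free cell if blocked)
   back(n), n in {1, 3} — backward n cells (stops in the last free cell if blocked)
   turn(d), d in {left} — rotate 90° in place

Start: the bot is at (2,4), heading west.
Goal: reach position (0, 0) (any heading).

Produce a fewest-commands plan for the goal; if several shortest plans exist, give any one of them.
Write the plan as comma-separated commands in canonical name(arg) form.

move(4), turn(left), move(4)

initial: at (2,4), heading west
1. move(4) → at (0,4), heading west
2. turn(left) → at (0,4), heading south
3. move(4) → at (0,0), heading south
nothing shorter than 3 reaches the goal.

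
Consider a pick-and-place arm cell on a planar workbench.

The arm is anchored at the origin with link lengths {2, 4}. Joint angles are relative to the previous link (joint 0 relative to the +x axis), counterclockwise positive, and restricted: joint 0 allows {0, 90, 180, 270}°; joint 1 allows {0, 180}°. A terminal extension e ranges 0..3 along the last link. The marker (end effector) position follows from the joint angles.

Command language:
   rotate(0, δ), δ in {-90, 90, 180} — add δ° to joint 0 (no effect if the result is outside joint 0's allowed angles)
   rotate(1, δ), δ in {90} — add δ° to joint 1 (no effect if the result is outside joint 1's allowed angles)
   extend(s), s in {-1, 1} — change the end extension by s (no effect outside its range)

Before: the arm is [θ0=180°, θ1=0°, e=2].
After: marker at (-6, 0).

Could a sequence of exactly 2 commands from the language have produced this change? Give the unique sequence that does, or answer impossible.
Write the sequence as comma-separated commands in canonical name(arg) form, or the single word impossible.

begin: [θ0=180°, θ1=0°, e=2]
t=1 extend(-1) ⇒ [θ0=180°, θ1=0°, e=1]
t=2 extend(-1) ⇒ [θ0=180°, θ1=0°, e=0]
uniquely the one of 36 2-step routes that fits.

extend(-1), extend(-1)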